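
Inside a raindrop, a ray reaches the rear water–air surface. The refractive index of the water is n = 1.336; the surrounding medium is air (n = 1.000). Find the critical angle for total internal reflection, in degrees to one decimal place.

48.5°

sin θ_c = n_air / n = 1.000 / 1.336 = 0.7485.
θ_c = arcsin(0.7485) = 48.46°.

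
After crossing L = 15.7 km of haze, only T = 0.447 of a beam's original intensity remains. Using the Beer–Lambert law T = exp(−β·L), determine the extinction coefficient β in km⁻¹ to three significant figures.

0.0513 km⁻¹

Beer–Lambert: T = exp(−βL) ⇒ β = −ln(T)/L = −ln(0.447)/15.7 = 0.8052/15.7 = 0.05129 km⁻¹.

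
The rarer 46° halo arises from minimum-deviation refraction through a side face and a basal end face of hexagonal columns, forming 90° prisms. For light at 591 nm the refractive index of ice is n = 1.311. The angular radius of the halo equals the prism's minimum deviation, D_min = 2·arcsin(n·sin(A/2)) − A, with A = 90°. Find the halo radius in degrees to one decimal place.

n·sin(A/2) = 1.311 × sin 45° = 1.311 × 0.7071 = 0.9270.
D_min = 2·arcsin(0.9270) − 90° = 2 × 67.974° − 90° = 45.949°.

45.9°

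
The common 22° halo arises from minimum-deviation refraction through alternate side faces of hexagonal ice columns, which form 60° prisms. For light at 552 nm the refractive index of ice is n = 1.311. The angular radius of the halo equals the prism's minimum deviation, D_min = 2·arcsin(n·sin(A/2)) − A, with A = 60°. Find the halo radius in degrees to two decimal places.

n·sin(A/2) = 1.311 × sin 30° = 1.311 × 0.5000 = 0.6555.
D_min = 2·arcsin(0.6555) − 60° = 2 × 40.958° − 60° = 21.915°.

21.92°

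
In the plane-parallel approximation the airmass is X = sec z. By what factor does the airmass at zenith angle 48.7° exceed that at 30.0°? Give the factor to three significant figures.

X(48.7°)/X(30.0°) = sec 48.7° / sec 30.0° = cos 30.0° / cos 48.7° = 0.8660/0.6600 = 1.3122.

1.31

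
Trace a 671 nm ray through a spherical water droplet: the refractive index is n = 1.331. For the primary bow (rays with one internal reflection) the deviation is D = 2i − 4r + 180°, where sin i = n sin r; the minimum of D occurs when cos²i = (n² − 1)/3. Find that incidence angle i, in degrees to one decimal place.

cos²i = (1.331² − 1)/3 = (1.77156 − 1)/3 = 0.25719.
cos i = 0.50714, so i = 59.527°.

59.5°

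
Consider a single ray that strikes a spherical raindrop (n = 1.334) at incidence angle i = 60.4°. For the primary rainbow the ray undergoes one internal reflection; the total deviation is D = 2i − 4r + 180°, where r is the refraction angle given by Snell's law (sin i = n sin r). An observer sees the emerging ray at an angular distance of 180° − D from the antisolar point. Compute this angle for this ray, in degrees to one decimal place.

sin r = sin 60.4° / 1.334 = 0.8695/1.334 = 0.6518; r = 40.68°.
D = 2·60.4° − 4·40.68° + 180° = 120.80° − 162.71° + 180° = 138.09°.
Angle from antisolar point = 180° − D = 41.91°.

41.9°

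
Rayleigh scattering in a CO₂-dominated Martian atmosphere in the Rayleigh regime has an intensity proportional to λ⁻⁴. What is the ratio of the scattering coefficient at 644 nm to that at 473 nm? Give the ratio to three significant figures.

Rayleigh scattering ∝ λ⁻⁴, so the ratio of coefficients is the inverse fourth power of the wavelength ratio.
σ(644)/σ(473) = (473/644)⁴ = (0.7345)⁴ = 0.291.

0.291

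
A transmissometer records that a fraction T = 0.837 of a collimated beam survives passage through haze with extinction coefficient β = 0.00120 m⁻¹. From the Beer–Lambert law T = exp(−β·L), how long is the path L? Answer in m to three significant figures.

148 m

Beer–Lambert: T = exp(−βL) ⇒ L = −ln(T)/β = −ln(0.837)/0.00120 = 0.1779/0.00120 = 148.3 m.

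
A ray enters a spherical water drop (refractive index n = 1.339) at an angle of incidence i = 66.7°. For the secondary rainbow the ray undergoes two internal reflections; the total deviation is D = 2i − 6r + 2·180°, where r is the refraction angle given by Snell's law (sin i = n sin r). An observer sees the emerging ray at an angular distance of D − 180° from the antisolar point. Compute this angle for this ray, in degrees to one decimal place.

53.6°

sin r = sin 66.7° / 1.339 = 0.9184/1.339 = 0.6859; r = 43.31°.
D = 2·66.7° − 6·43.31° + 2·180° = 133.40° − 259.85° + 360° = 233.55°.
Angle from antisolar point = D − 180° = 53.55°.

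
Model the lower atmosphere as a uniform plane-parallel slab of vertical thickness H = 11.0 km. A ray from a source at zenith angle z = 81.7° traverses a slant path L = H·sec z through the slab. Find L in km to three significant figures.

76.2 km

sec z = 1/cos 81.7° = 6.9273.
L = 11.0 × 6.9273 = 76.200 km.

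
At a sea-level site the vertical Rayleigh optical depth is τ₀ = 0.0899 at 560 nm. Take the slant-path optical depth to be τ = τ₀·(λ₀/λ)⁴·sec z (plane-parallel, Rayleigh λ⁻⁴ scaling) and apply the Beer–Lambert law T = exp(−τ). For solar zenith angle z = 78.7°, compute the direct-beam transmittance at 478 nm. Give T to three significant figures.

sec 78.7° = 5.1034.
τ = 0.0899 × (560/478)⁴ × 5.1034 = 0.0899 × 1.8838 × 5.1034 = 0.8643.
T = exp(−0.8643) = 0.4213.

0.421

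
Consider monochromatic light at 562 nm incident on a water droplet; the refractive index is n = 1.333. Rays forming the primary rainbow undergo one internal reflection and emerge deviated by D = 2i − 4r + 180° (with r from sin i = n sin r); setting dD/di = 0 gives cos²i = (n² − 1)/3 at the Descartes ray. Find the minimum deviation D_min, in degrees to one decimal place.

137.9°

cos²i = (1.77689 − 1)/3 = 0.25896; i = arccos(0.50888) = 59.410°.
sin r = sin 59.410°/1.333 = 0.64579; r = 40.225°.
D_min = 2·59.410° − 4·40.225° + 180° = 137.922°.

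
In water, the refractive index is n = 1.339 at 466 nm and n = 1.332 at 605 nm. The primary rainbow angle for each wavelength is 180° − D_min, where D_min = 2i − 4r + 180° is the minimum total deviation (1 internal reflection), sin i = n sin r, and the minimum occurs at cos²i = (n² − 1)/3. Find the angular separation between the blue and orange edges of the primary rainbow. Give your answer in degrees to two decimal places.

1.01°

At 466 nm (n = 1.339): cos²i = 0.26431 → i = 59.062°, r = 39.834°, D_min = 138.786°, rainbow angle = 41.214°.
At 605 nm (n = 1.332): cos²i = 0.25807 → i = 59.469°, r = 40.290°, D_min = 137.776°, rainbow angle = 42.224°.
Angular width = |41.214° − 42.224°| = 1.010°.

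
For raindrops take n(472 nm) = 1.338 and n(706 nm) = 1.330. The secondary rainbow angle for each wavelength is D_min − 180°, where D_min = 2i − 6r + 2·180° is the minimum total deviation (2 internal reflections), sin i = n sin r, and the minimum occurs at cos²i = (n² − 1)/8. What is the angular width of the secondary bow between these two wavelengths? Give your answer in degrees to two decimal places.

At 472 nm (n = 1.338): cos²i = 0.09878 → i = 71.682°, r = 45.195°, D_min = 232.193°, rainbow angle = 52.193°.
At 706 nm (n = 1.330): cos²i = 0.09611 → i = 71.940°, r = 45.630°, D_min = 230.101°, rainbow angle = 50.101°.
Angular width = |52.193° − 50.101°| = 2.092°.

2.09°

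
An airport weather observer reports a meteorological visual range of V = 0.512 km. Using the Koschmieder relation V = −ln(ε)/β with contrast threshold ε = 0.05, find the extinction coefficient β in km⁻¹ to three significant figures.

5.85 km⁻¹

β = −ln(0.05) / V = 2.996 / 0.512 = 5.8510 km⁻¹.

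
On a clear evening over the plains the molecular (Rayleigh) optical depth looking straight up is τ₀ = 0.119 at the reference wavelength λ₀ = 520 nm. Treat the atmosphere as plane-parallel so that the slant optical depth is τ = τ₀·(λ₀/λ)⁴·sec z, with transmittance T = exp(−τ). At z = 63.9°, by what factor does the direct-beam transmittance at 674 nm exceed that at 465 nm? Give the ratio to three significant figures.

1.39

Airmass: sec 63.9° = 2.2730.
τ(674 nm) = 0.119 × (520/674)⁴ × 2.2730 = 0.119 × 0.3543 × 2.2730 = 0.0958.
τ(465 nm) = 0.119 × (520/465)⁴ × 2.2730 = 0.119 × 1.5639 × 2.2730 = 0.4230.
T(674)/T(465) = exp(τ_B − τ_A) = exp(0.3272) = 1.3871.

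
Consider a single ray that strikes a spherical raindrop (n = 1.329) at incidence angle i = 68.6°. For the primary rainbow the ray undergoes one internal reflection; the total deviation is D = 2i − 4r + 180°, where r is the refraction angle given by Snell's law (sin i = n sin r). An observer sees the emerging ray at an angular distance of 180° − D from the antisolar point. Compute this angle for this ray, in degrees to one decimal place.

40.7°

sin r = sin 68.6° / 1.329 = 0.9311/1.329 = 0.7006; r = 44.47°.
D = 2·68.6° − 4·44.47° + 180° = 137.20° − 177.89° + 180° = 139.31°.
Angle from antisolar point = 180° − D = 40.69°.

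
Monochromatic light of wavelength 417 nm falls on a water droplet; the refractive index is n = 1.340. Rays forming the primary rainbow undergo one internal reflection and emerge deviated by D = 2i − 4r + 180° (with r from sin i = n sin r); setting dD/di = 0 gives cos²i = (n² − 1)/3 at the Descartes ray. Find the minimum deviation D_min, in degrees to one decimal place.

cos²i = (1.79560 − 1)/3 = 0.26520; i = arccos(0.51498) = 59.004°.
sin r = sin 59.004°/1.340 = 0.63971; r = 39.770°.
D_min = 2·59.004° − 4·39.770° + 180° = 138.929°.

138.9°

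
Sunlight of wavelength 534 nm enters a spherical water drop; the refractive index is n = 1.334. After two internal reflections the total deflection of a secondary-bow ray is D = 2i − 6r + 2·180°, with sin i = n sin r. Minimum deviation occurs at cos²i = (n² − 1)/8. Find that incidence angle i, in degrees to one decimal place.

71.8°

cos²i = (1.334² − 1)/8 = (1.77956 − 1)/8 = 0.09744.
cos i = 0.31216, so i = 71.810°.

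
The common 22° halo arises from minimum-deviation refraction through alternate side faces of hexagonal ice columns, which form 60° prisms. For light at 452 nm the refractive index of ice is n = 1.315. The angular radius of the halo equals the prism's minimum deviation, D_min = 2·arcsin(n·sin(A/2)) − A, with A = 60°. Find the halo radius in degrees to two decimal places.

22.22°

n·sin(A/2) = 1.315 × sin 30° = 1.315 × 0.5000 = 0.6575.
D_min = 2·arcsin(0.6575) − 60° = 2 × 41.109° − 60° = 22.219°.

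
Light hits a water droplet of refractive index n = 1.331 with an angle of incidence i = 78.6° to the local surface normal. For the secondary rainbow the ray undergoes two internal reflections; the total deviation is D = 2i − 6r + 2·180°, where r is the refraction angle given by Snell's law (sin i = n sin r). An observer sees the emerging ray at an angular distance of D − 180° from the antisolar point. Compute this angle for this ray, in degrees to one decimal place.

52.6°

sin r = sin 78.6° / 1.331 = 0.9803/1.331 = 0.7365; r = 47.43°.
D = 2·78.6° − 6·47.43° + 2·180° = 157.20° − 284.60° + 360° = 232.60°.
Angle from antisolar point = D − 180° = 52.60°.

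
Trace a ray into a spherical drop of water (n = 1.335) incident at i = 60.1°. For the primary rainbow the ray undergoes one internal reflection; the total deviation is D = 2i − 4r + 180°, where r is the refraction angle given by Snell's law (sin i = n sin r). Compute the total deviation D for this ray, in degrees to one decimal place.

138.2°

sin r = sin 60.1° / 1.335 = 0.8669/1.335 = 0.6494; r = 40.49°.
D = 2·60.1° − 4·40.49° + 180° = 120.20° − 161.97° + 180° = 138.23°.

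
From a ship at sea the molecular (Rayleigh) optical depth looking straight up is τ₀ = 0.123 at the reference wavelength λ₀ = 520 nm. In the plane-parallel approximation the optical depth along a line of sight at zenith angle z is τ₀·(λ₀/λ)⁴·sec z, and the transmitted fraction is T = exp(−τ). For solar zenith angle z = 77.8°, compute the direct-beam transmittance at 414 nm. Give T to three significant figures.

sec 77.8° = 4.7321.
τ = 0.123 × (520/414)⁴ × 4.7321 = 0.123 × 2.4889 × 4.7321 = 1.4487.
T = exp(−1.4487) = 0.2349.

0.235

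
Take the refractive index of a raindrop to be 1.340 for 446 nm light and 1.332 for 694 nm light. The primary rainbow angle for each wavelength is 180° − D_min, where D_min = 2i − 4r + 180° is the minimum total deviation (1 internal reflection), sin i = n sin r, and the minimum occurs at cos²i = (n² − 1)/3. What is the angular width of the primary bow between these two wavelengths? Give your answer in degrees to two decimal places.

At 446 nm (n = 1.340): cos²i = 0.26520 → i = 59.004°, r = 39.770°, D_min = 138.929°, rainbow angle = 41.071°.
At 694 nm (n = 1.332): cos²i = 0.25807 → i = 59.469°, r = 40.290°, D_min = 137.776°, rainbow angle = 42.224°.
Angular width = |41.071° − 42.224°| = 1.153°.

1.15°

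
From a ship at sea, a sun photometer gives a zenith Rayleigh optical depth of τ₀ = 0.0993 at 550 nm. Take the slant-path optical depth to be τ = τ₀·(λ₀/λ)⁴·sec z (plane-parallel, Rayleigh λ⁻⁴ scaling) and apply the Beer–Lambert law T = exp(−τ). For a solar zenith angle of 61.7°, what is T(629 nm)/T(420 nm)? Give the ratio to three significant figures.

1.64

Airmass: sec 61.7° = 2.1093.
τ(629 nm) = 0.0993 × (550/629)⁴ × 2.1093 = 0.0993 × 0.5846 × 2.1093 = 0.1224.
τ(420 nm) = 0.0993 × (550/420)⁴ × 2.1093 = 0.0993 × 2.9407 × 2.1093 = 0.6159.
T(629)/T(420) = exp(τ_B − τ_A) = exp(0.4935) = 1.6380.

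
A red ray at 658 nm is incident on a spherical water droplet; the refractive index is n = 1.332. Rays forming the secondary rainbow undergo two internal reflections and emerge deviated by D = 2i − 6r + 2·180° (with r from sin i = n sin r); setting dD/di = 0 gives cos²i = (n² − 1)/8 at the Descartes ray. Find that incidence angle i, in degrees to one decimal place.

71.9°

cos²i = (1.332² − 1)/8 = (1.77422 − 1)/8 = 0.09678.
cos i = 0.31109, so i = 71.875°.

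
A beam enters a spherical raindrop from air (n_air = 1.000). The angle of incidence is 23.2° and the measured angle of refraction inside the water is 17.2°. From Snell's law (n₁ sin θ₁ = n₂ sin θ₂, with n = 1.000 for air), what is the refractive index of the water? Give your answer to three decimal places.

n = sin θ_i / sin θ_r = sin 23.2° / sin 17.2° = 0.3939 / 0.2957 = 1.3322.

1.332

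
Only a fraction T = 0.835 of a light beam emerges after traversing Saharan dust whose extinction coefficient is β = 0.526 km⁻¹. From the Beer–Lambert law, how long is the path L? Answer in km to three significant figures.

Beer–Lambert: T = exp(−βL) ⇒ L = −ln(T)/β = −ln(0.835)/0.526 = 0.1803/0.526 = 0.3428 km.

0.343 km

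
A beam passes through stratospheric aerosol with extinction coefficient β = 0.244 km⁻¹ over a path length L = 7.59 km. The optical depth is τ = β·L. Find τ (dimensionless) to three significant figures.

1.85

τ = β·L = 0.244 × 7.59 = 1.8520.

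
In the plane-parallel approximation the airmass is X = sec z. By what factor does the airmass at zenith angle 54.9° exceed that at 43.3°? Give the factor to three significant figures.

X(54.9°)/X(43.3°) = sec 54.9° / sec 43.3° = cos 43.3° / cos 54.9° = 0.7278/0.5750 = 1.2657.

1.27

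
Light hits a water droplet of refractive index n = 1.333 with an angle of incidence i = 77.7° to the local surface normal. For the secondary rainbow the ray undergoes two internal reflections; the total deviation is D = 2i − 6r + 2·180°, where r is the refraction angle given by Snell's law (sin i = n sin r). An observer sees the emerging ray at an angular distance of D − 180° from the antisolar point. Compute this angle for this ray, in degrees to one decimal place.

sin r = sin 77.7° / 1.333 = 0.9770/1.333 = 0.7330; r = 47.14°.
D = 2·77.7° − 6·47.14° + 2·180° = 155.40° − 282.81° + 360° = 232.59°.
Angle from antisolar point = D − 180° = 52.59°.

52.6°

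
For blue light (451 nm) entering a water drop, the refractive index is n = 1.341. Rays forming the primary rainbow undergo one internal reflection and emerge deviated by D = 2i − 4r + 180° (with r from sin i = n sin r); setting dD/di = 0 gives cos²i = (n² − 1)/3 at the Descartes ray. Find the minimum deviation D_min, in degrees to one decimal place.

cos²i = (1.79828 − 1)/3 = 0.26609; i = arccos(0.51584) = 58.946°.
sin r = sin 58.946°/1.341 = 0.63884; r = 39.705°.
D_min = 2·58.946° − 4·39.705° + 180° = 139.071°.

139.1°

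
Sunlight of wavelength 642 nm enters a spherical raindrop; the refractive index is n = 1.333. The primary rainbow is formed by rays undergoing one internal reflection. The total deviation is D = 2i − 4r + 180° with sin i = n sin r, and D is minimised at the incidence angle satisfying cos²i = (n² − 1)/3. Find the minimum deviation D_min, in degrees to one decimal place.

cos²i = (1.77689 − 1)/3 = 0.25896; i = arccos(0.50888) = 59.410°.
sin r = sin 59.410°/1.333 = 0.64579; r = 40.225°.
D_min = 2·59.410° − 4·40.225° + 180° = 137.922°.

137.9°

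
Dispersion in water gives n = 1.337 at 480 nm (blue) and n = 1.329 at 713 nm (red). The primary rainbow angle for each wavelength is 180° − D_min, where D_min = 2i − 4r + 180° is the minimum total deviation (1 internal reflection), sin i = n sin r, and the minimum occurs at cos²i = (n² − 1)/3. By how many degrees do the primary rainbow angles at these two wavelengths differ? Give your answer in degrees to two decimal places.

1.16°

At 480 nm (n = 1.337): cos²i = 0.26252 → i = 59.178°, r = 39.964°, D_min = 138.500°, rainbow angle = 41.500°.
At 713 nm (n = 1.329): cos²i = 0.25541 → i = 59.643°, r = 40.487°, D_min = 137.337°, rainbow angle = 42.663°.
Angular width = |41.500° − 42.663°| = 1.163°.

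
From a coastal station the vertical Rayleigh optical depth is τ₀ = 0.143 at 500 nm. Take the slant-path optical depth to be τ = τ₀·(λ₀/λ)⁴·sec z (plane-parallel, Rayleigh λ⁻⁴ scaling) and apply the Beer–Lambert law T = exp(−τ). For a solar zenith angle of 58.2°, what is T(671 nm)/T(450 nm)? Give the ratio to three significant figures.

1.39

Airmass: sec 58.2° = 1.8977.
τ(671 nm) = 0.143 × (500/671)⁴ × 1.8977 = 0.143 × 0.3083 × 1.8977 = 0.0837.
τ(450 nm) = 0.143 × (500/450)⁴ × 1.8977 = 0.143 × 1.5242 × 1.8977 = 0.4136.
T(671)/T(450) = exp(τ_B − τ_A) = exp(0.3299) = 1.3909.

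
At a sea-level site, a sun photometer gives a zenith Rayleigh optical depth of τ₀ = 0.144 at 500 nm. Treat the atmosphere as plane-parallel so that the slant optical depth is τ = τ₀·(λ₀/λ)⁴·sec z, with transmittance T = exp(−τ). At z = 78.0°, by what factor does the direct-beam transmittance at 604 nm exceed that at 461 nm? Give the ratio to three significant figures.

1.88

Airmass: sec 78.0° = 4.8097.
τ(604 nm) = 0.144 × (500/604)⁴ × 4.8097 = 0.144 × 0.4696 × 4.8097 = 0.3252.
τ(461 nm) = 0.144 × (500/461)⁴ × 4.8097 = 0.144 × 1.3838 × 4.8097 = 0.9584.
T(604)/T(461) = exp(τ_B − τ_A) = exp(0.6332) = 1.8836.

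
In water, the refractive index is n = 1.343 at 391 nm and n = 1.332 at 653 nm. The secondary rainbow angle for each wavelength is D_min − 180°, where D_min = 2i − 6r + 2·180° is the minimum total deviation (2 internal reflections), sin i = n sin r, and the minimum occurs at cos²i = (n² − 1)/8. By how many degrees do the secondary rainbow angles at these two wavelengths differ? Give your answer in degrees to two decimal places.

2.85°

At 391 nm (n = 1.343): cos²i = 0.10046 → i = 71.522°, r = 44.928°, D_min = 233.478°, rainbow angle = 53.478°.
At 653 nm (n = 1.332): cos²i = 0.09678 → i = 71.875°, r = 45.520°, D_min = 230.628°, rainbow angle = 50.628°.
Angular width = |53.478° − 50.628°| = 2.849°.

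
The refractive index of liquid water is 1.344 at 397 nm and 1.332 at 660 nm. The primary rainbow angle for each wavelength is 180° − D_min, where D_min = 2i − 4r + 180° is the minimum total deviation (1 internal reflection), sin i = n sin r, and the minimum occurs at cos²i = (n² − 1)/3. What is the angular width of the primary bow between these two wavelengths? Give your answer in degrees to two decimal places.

At 397 nm (n = 1.344): cos²i = 0.26878 → i = 58.772°, r = 39.512°, D_min = 139.495°, rainbow angle = 40.505°.
At 660 nm (n = 1.332): cos²i = 0.25807 → i = 59.469°, r = 40.290°, D_min = 137.776°, rainbow angle = 42.224°.
Angular width = |40.505° − 42.224°| = 1.719°.

1.72°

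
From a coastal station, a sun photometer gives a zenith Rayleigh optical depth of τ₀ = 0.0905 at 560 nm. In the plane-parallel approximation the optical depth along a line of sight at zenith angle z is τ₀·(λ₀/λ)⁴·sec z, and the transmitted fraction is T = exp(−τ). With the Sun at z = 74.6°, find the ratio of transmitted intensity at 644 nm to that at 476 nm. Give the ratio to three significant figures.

1.58

Airmass: sec 74.6° = 3.7657.
τ(644 nm) = 0.0905 × (560/644)⁴ × 3.7657 = 0.0905 × 0.5718 × 3.7657 = 0.1949.
τ(476 nm) = 0.0905 × (560/476)⁴ × 3.7657 = 0.0905 × 1.9157 × 3.7657 = 0.6529.
T(644)/T(476) = exp(τ_B − τ_A) = exp(0.4580) = 1.5809.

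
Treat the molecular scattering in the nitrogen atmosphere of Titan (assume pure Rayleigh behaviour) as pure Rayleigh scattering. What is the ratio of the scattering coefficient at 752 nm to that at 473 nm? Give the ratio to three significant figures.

0.157

Rayleigh scattering ∝ λ⁻⁴, so the ratio of coefficients is the inverse fourth power of the wavelength ratio.
σ(752)/σ(473) = (473/752)⁴ = (0.6290)⁴ = 0.1565.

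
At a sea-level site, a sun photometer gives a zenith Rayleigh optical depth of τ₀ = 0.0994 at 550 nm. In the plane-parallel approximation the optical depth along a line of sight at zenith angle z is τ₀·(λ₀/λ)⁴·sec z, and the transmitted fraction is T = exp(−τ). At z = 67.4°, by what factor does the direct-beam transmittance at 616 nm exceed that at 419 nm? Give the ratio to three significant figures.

Airmass: sec 67.4° = 2.6022.
τ(616 nm) = 0.0994 × (550/616)⁴ × 2.6022 = 0.0994 × 0.6355 × 2.6022 = 0.1644.
τ(419 nm) = 0.0994 × (550/419)⁴ × 2.6022 = 0.0994 × 2.9689 × 2.6022 = 0.7679.
T(616)/T(419) = exp(τ_B − τ_A) = exp(0.6035) = 1.8286.

1.83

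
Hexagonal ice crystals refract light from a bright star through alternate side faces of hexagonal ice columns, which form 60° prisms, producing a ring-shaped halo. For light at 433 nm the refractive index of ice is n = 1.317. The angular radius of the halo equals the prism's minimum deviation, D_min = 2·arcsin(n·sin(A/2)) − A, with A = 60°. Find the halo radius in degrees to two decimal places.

n·sin(A/2) = 1.317 × sin 30° = 1.317 × 0.5000 = 0.6585.
D_min = 2·arcsin(0.6585) − 60° = 2 × 41.186° − 60° = 22.371°.

22.37°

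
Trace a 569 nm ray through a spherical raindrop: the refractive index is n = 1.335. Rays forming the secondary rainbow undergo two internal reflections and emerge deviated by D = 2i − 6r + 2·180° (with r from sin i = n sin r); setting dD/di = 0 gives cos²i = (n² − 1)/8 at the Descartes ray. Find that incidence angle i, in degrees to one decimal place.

cos²i = (1.335² − 1)/8 = (1.78222 − 1)/8 = 0.09778.
cos i = 0.31269, so i = 71.778°.

71.8°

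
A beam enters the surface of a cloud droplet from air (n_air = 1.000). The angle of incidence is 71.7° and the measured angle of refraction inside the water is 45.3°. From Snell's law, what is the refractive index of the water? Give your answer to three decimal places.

n = sin θ_i / sin θ_r = sin 71.7° / sin 45.3° = 0.9494 / 0.7108 = 1.3357.

1.336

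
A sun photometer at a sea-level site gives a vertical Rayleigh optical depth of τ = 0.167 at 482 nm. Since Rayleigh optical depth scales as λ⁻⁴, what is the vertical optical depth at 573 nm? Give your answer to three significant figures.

τ(573 nm) = τ(482 nm) × (482/573)⁴ = 0.167 × (0.8412)⁴ = 0.167 × 0.5007 = 0.0836.

0.0836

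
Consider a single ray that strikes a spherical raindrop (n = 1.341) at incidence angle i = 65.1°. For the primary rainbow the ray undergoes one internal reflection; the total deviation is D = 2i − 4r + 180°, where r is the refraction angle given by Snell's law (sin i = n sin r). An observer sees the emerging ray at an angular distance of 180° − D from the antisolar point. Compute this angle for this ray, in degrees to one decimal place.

sin r = sin 65.1° / 1.341 = 0.9070/1.341 = 0.6764; r = 42.56°.
D = 2·65.1° − 4·42.56° + 180° = 130.20° − 170.25° + 180° = 139.95°.
Angle from antisolar point = 180° − D = 40.05°.

40.0°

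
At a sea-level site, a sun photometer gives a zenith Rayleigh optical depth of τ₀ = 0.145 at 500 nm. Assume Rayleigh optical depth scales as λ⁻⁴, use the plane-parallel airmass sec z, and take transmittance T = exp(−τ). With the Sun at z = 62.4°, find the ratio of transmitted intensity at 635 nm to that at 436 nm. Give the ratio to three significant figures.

Airmass: sec 62.4° = 2.1584.
τ(635 nm) = 0.145 × (500/635)⁴ × 2.1584 = 0.145 × 0.3844 × 2.1584 = 0.1203.
τ(436 nm) = 0.145 × (500/436)⁴ × 2.1584 = 0.145 × 1.7296 × 2.1584 = 0.5413.
T(635)/T(436) = exp(τ_B − τ_A) = exp(0.4210) = 1.5235.

1.52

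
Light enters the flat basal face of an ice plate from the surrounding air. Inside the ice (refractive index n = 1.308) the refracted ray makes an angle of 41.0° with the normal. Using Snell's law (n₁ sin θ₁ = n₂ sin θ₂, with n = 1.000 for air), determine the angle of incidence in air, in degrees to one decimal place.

Snell: sin θ_i = n · sin θ_r = 1.308 × sin 41.0° = 1.308 × 0.6561 = 0.8581.
θ_i = arcsin(0.8581) = 59.11°.

59.1°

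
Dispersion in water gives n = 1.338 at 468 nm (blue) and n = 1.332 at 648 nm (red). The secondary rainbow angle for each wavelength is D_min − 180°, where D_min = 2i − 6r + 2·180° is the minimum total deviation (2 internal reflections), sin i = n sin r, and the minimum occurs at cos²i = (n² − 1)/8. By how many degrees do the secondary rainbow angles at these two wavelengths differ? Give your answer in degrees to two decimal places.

At 468 nm (n = 1.338): cos²i = 0.09878 → i = 71.682°, r = 45.195°, D_min = 232.193°, rainbow angle = 52.193°.
At 648 nm (n = 1.332): cos²i = 0.09678 → i = 71.875°, r = 45.520°, D_min = 230.628°, rainbow angle = 50.628°.
Angular width = |52.193° − 50.628°| = 1.564°.

1.56°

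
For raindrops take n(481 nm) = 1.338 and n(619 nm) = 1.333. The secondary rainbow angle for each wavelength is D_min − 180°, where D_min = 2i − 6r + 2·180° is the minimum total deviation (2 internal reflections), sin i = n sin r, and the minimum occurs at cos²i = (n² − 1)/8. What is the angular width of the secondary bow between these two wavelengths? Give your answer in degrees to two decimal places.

At 481 nm (n = 1.338): cos²i = 0.09878 → i = 71.682°, r = 45.195°, D_min = 232.193°, rainbow angle = 52.193°.
At 619 nm (n = 1.333): cos²i = 0.09711 → i = 71.843°, r = 45.466°, D_min = 230.891°, rainbow angle = 50.891°.
Angular width = |52.193° − 50.891°| = 1.302°.

1.30°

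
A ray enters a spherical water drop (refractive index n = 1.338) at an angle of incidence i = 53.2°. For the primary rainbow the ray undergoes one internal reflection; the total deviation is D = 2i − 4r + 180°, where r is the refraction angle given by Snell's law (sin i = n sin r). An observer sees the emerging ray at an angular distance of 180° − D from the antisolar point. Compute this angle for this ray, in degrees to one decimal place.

40.6°

sin r = sin 53.2° / 1.338 = 0.8007/1.338 = 0.5985; r = 36.76°.
D = 2·53.2° − 4·36.76° + 180° = 106.40° − 147.04° + 180° = 139.36°.
Angle from antisolar point = 180° − D = 40.64°.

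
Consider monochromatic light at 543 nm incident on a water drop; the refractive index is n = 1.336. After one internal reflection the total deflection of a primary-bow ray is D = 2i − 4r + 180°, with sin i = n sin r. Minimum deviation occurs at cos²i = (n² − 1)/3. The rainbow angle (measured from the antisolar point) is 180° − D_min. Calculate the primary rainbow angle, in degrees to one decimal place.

cos²i = (1.78490 − 1)/3 = 0.26163; i = arccos(0.51150) = 59.236°.
sin r = sin 59.236°/1.336 = 0.64318; r = 40.029°.
D_min = 2·59.236° − 4·40.029° + 180° = 138.356°.
Rainbow angle = 180° − D_min = 41.644°.

41.6°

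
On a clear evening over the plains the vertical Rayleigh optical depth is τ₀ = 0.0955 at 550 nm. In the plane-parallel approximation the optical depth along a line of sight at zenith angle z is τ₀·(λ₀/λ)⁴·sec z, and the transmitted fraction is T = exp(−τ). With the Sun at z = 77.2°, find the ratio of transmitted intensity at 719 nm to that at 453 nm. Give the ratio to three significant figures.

Airmass: sec 77.2° = 4.5137.
τ(719 nm) = 0.0955 × (550/719)⁴ × 4.5137 = 0.0955 × 0.3424 × 4.5137 = 0.1476.
τ(453 nm) = 0.0955 × (550/453)⁴ × 4.5137 = 0.0955 × 2.1730 × 4.5137 = 0.9367.
T(719)/T(453) = exp(τ_B − τ_A) = exp(0.7891) = 2.2014.

2.20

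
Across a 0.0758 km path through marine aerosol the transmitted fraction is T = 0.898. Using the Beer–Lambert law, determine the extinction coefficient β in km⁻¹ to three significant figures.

1.42 km⁻¹

Beer–Lambert: T = exp(−βL) ⇒ β = −ln(T)/L = −ln(0.898)/0.0758 = 0.1076/0.0758 = 1.419 km⁻¹.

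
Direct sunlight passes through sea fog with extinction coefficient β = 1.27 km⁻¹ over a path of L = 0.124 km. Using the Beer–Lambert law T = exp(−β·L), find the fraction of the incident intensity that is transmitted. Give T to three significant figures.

0.854

τ = β·L = 1.27 × 0.124 = 0.1575.
T = exp(−0.1575) = 0.8543.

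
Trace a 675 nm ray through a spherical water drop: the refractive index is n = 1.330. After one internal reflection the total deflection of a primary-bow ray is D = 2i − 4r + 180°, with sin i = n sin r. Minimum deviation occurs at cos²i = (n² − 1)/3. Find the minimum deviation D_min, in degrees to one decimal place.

137.5°

cos²i = (1.76890 − 1)/3 = 0.25630; i = arccos(0.50626) = 59.585°.
sin r = sin 59.585°/1.330 = 0.64841; r = 40.422°.
D_min = 2·59.585° − 4·40.422° + 180° = 137.484°.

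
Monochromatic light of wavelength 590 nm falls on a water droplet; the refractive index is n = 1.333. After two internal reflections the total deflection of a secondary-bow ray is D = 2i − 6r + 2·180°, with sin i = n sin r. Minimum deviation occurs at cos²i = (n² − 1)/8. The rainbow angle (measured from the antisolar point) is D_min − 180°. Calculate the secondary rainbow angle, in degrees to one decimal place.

cos²i = (1.77689 − 1)/8 = 0.09711; i = arccos(0.31163) = 71.843°.
sin r = sin 71.843°/1.333 = 0.71283; r = 45.466°.
D_min = 2·71.843° − 6·45.466° + 360° = 230.891°.
Rainbow angle = D_min − 180° = 50.891°.

50.9°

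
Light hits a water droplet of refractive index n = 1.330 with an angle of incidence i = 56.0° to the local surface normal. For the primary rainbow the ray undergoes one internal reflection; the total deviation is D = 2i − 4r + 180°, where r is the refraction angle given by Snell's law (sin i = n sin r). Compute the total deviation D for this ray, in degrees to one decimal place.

137.8°

sin r = sin 56.0° / 1.330 = 0.8290/1.330 = 0.6233; r = 38.56°.
D = 2·56.0° − 4·38.56° + 180° = 112.00° − 154.24° + 180° = 137.76°.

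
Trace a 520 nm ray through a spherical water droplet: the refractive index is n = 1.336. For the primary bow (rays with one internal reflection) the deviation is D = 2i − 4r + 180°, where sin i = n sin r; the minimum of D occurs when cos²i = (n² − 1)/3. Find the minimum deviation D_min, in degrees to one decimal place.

138.4°

cos²i = (1.78490 − 1)/3 = 0.26163; i = arccos(0.51150) = 59.236°.
sin r = sin 59.236°/1.336 = 0.64318; r = 40.029°.
D_min = 2·59.236° − 4·40.029° + 180° = 138.356°.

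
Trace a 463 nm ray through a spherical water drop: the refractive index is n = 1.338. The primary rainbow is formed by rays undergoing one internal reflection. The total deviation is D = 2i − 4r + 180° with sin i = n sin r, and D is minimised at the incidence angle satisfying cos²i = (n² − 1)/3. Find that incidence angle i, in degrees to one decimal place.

cos²i = (1.338² − 1)/3 = (1.79024 − 1)/3 = 0.26341.
cos i = 0.51324, so i = 59.120°.

59.1°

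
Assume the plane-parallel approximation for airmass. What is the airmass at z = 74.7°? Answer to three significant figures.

X = sec z = 1/cos 74.7° = 1/0.2639 = 3.7897.

3.79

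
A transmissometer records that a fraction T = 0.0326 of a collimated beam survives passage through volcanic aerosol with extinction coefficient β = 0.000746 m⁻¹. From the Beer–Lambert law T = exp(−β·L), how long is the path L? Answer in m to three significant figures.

Beer–Lambert: T = exp(−βL) ⇒ L = −ln(T)/β = −ln(0.0326)/0.000746 = 3.4234/0.000746 = 4589 m.

4590 m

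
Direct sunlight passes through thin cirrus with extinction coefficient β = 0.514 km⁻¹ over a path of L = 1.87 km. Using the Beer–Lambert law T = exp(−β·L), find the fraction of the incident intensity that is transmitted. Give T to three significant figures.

τ = β·L = 0.514 × 1.87 = 0.9612.
T = exp(−0.9612) = 0.3824.

0.382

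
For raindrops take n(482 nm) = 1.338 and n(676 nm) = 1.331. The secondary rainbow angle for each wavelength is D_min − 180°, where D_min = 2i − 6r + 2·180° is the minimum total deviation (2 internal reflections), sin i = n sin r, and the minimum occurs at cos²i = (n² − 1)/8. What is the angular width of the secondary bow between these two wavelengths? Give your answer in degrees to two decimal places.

1.83°

At 482 nm (n = 1.338): cos²i = 0.09878 → i = 71.682°, r = 45.195°, D_min = 232.193°, rainbow angle = 52.193°.
At 676 nm (n = 1.331): cos²i = 0.09645 → i = 71.907°, r = 45.575°, D_min = 230.365°, rainbow angle = 50.365°.
Angular width = |52.193° − 50.365°| = 1.828°.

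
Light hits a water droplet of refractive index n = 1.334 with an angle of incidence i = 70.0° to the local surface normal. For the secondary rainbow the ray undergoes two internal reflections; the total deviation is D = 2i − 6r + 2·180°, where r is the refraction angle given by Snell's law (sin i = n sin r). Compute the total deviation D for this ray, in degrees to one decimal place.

sin r = sin 70.0° / 1.334 = 0.9397/1.334 = 0.7044; r = 44.78°.
D = 2·70.0° − 6·44.78° + 2·180° = 140.00° − 268.69° + 360° = 231.31°.

231.3°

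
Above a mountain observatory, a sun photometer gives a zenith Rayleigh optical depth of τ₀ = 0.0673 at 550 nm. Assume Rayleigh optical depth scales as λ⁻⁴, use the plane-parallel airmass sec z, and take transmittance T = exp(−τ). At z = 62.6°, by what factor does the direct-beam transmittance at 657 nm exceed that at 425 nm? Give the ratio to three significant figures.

Airmass: sec 62.6° = 2.1730.
τ(657 nm) = 0.0673 × (550/657)⁴ × 2.1730 = 0.0673 × 0.4911 × 2.1730 = 0.0718.
τ(425 nm) = 0.0673 × (550/425)⁴ × 2.1730 = 0.0673 × 2.8048 × 2.1730 = 0.4102.
T(657)/T(425) = exp(τ_B − τ_A) = exp(0.3383) = 1.4026.

1.40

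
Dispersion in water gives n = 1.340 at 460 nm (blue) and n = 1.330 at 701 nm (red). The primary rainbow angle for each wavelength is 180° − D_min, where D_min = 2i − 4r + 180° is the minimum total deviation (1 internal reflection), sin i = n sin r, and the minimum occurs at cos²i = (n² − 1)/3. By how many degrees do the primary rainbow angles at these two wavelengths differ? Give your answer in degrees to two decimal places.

1.45°

At 460 nm (n = 1.340): cos²i = 0.26520 → i = 59.004°, r = 39.770°, D_min = 138.929°, rainbow angle = 41.071°.
At 701 nm (n = 1.330): cos²i = 0.25630 → i = 59.585°, r = 40.422°, D_min = 137.484°, rainbow angle = 42.516°.
Angular width = |41.071° − 42.516°| = 1.445°.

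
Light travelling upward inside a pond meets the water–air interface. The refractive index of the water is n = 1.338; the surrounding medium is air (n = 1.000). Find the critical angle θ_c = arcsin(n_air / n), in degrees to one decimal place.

48.4°

sin θ_c = n_air / n = 1.000 / 1.338 = 0.7474.
θ_c = arcsin(0.7474) = 48.36°.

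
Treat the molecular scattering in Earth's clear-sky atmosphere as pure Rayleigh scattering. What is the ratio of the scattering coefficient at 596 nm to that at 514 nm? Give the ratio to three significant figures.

0.553

Rayleigh scattering ∝ λ⁻⁴, so the ratio of coefficients is the inverse fourth power of the wavelength ratio.
σ(596)/σ(514) = (514/596)⁴ = (0.8624)⁴ = 0.5532.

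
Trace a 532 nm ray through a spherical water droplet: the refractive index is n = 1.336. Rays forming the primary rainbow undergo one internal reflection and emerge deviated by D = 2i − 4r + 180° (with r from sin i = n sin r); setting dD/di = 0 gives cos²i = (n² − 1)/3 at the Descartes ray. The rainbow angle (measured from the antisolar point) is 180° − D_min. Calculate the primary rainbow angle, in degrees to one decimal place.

cos²i = (1.78490 − 1)/3 = 0.26163; i = arccos(0.51150) = 59.236°.
sin r = sin 59.236°/1.336 = 0.64318; r = 40.029°.
D_min = 2·59.236° − 4·40.029° + 180° = 138.356°.
Rainbow angle = 180° − D_min = 41.644°.

41.6°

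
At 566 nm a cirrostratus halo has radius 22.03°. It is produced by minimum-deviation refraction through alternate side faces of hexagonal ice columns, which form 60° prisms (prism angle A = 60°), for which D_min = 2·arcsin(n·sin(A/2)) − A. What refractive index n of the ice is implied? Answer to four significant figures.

1.313

Rearranging: n = sin((D_min + A)/2) / sin(A/2).
(D_min + A)/2 = (22.03° + 60°)/2 = 41.015°.
n = sin 41.015° / sin 30° = 0.6563 / 0.5000 = 1.3125.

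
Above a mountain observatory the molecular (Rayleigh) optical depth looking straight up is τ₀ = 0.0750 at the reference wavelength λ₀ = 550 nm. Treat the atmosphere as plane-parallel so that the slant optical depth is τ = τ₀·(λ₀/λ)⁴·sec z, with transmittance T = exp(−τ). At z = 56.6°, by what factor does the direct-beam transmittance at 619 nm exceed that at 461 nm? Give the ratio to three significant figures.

Airmass: sec 56.6° = 1.8166.
τ(619 nm) = 0.0750 × (550/619)⁴ × 1.8166 = 0.0750 × 0.6233 × 1.8166 = 0.0849.
τ(461 nm) = 0.0750 × (550/461)⁴ × 1.8166 = 0.0750 × 2.0260 × 1.8166 = 0.2760.
T(619)/T(461) = exp(τ_B − τ_A) = exp(0.1911) = 1.2106.

1.21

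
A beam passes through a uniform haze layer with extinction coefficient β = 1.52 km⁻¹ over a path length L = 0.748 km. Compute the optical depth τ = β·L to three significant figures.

1.14

τ = β·L = 1.52 × 0.748 = 1.1370.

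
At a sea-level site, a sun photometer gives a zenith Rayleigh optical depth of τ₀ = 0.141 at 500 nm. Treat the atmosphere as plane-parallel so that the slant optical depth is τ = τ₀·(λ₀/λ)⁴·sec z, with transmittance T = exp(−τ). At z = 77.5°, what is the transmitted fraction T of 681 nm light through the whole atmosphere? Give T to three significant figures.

sec 77.5° = 4.6202.
τ = 0.141 × (500/681)⁴ × 4.6202 = 0.141 × 0.2906 × 4.6202 = 0.1893.
T = exp(−0.1893) = 0.8275.

0.828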